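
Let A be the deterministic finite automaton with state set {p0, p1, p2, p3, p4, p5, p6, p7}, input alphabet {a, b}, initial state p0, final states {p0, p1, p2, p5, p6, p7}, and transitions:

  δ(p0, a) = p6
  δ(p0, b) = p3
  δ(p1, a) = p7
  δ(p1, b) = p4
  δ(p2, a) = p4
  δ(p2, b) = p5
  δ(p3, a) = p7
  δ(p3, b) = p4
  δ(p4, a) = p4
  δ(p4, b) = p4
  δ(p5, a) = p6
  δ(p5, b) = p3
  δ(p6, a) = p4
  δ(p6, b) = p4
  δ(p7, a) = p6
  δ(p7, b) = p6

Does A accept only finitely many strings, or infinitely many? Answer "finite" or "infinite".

finite

The useful states (reachable from p0 and able to reach an accepting state) are {p0, p3, p6, p7}.
Restricted to these states the transition graph has no cycle, so every accepting path has bounded length and L is finite.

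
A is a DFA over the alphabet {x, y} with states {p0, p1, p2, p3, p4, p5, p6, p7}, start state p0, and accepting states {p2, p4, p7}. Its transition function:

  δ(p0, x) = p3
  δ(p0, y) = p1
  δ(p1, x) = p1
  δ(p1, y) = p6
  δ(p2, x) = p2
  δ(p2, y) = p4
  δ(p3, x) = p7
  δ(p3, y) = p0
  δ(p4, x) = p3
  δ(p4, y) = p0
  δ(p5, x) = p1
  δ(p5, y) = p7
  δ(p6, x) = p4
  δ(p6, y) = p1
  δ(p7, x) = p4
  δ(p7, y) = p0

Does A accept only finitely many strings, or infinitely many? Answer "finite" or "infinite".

infinite

State p1 is reachable from the start and can reach an accepting state, and it lies on the cycle p1 → p1.
Traversing that cycle any number of times yields accepted strings of unbounded length, so the language is infinite.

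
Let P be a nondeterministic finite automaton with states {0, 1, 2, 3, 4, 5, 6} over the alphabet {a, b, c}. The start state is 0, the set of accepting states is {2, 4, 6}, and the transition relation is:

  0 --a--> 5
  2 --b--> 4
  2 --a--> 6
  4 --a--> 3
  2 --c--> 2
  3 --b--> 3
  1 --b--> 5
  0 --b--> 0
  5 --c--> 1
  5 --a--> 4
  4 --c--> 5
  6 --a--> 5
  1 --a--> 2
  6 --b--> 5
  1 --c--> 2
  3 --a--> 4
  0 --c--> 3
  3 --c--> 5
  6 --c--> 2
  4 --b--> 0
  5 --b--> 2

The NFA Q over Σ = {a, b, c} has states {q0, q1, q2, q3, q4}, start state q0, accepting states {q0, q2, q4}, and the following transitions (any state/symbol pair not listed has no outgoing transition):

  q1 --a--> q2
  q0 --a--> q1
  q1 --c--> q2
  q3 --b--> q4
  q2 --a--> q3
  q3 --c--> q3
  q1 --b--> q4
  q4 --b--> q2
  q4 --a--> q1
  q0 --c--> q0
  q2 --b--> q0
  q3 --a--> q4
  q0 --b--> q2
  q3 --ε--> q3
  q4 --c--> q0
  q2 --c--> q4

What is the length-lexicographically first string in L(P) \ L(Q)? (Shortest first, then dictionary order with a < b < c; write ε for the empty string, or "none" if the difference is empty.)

ca

The string ca is accepted by P but not by Q.
No shorter string lies in the difference, and ca is the lexicographically first length-2 string in L(P) \ L(Q).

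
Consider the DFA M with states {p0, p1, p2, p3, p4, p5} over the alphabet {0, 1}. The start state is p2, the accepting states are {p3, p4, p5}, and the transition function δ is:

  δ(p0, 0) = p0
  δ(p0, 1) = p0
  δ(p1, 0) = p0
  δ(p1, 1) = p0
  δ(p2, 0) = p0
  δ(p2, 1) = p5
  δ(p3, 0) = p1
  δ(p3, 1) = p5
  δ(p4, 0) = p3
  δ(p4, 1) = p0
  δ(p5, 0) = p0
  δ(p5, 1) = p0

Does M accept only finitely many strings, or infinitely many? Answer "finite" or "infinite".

finite

The useful states (reachable from p2 and able to reach an accepting state) are {p2, p5}.
Restricted to these states the transition graph has no cycle, so every accepting path has bounded length and L is finite.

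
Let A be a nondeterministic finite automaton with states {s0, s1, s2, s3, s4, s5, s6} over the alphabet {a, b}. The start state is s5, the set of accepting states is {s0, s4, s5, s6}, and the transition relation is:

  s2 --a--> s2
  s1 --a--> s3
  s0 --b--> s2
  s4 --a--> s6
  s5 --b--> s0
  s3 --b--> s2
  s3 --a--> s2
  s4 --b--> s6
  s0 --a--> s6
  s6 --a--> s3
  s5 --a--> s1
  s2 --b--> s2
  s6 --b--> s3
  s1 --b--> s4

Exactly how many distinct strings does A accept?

The useful subgraph on states {s0, s1, s4, s5, s6} is acyclic, so L(A) is finite; the longest accepting path visits 4 useful states, giving maximum string length 3.
Counting accepting paths from s5 by length: 1 of length 0, 1 of length 1, 2 of length 2, 2 of length 3. Total 6.

6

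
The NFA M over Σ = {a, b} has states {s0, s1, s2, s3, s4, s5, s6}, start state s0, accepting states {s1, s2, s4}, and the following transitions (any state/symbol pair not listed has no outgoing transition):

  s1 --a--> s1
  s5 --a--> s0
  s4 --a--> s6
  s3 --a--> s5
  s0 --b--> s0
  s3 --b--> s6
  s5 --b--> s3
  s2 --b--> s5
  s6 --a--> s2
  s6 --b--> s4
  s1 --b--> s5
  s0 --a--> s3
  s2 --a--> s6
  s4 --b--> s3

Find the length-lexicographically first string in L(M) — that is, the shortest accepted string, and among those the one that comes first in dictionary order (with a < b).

A breadth-first search from s0 reaches an accepting state first via the path s0 → s3 → s6 → s2 on input aba.
No string of length < 3 is accepted (BFS exhausts all shorter strings without reaching an accepting state), and aba is the lexicographically least accepting string of length 3.

aba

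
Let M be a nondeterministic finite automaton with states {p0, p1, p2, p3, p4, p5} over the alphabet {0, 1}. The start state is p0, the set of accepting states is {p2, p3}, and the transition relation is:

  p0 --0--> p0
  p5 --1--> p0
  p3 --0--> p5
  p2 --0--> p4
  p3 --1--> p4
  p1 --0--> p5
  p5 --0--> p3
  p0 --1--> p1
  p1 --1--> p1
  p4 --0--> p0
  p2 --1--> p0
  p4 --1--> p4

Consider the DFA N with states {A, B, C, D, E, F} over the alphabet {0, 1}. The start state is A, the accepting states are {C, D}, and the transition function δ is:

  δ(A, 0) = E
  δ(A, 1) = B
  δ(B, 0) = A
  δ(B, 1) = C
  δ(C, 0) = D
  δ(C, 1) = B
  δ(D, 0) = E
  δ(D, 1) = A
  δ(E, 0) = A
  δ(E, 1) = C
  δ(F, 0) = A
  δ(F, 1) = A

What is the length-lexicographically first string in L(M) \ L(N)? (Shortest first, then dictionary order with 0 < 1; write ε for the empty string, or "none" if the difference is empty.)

The string 100 is accepted by M but not by N.
No shorter string lies in the difference, and 100 is the lexicographically first length-3 string in L(M) \ L(N).

100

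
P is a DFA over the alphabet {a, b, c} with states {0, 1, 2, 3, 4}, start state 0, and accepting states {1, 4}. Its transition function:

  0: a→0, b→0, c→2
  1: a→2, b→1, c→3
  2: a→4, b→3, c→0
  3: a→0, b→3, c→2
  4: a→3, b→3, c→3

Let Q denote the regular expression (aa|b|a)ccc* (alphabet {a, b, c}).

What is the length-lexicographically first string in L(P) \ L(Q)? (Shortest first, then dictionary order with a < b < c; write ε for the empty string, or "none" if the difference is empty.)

The string ca is accepted by P but not by Q.
No shorter string lies in the difference, and ca is the lexicographically first length-2 string in L(P) \ L(Q).

ca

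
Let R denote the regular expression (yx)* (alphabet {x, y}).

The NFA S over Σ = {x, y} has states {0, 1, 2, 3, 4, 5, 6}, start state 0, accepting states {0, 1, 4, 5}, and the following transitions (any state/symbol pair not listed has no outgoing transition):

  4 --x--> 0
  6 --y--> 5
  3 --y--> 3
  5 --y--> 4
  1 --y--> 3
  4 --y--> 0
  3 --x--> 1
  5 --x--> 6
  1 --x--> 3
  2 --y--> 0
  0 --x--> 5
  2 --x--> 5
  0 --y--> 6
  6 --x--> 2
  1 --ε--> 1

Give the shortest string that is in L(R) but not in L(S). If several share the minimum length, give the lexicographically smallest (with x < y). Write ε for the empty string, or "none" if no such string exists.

yx

The string yx is accepted by R but not by S.
No shorter string lies in the difference, and yx is the lexicographically first length-2 string in L(R) \ L(S).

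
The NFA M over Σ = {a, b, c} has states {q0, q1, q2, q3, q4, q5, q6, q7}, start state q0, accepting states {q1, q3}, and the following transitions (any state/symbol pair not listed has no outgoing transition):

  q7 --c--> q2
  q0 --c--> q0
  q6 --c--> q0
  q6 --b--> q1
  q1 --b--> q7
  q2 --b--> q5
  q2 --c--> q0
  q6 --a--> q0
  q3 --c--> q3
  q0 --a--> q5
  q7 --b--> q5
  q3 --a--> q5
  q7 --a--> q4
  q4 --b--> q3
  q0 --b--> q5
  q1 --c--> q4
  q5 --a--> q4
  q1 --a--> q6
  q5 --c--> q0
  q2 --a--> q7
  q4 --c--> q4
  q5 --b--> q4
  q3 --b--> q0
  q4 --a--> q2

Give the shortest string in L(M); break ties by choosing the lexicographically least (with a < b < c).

aab

A breadth-first search from q0 reaches an accepting state first via the path q0 → q5 → q4 → q3 on input aab.
No string of length < 3 is accepted (BFS exhausts all shorter strings without reaching an accepting state), and aab is the lexicographically least accepting string of length 3.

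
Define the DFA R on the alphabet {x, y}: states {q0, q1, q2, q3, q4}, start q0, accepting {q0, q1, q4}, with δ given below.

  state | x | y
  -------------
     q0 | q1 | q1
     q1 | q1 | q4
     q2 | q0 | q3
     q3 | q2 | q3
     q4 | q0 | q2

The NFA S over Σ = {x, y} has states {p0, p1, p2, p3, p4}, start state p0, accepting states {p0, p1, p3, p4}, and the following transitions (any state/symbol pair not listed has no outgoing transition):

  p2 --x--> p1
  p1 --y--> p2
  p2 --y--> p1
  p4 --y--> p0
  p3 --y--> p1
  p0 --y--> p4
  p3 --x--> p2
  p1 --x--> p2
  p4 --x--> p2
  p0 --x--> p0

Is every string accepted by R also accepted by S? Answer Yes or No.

No

The string yx is in L(R) but not in L(S).
So L(R) ⊄ L(S).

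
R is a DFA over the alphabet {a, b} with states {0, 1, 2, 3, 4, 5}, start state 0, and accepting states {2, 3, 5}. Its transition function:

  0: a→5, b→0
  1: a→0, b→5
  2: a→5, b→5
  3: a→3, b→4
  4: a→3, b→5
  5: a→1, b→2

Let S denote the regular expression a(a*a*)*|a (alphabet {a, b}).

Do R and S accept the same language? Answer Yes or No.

No

The string ab is accepted by R but rejected by S.
So L(R) ≠ L(S).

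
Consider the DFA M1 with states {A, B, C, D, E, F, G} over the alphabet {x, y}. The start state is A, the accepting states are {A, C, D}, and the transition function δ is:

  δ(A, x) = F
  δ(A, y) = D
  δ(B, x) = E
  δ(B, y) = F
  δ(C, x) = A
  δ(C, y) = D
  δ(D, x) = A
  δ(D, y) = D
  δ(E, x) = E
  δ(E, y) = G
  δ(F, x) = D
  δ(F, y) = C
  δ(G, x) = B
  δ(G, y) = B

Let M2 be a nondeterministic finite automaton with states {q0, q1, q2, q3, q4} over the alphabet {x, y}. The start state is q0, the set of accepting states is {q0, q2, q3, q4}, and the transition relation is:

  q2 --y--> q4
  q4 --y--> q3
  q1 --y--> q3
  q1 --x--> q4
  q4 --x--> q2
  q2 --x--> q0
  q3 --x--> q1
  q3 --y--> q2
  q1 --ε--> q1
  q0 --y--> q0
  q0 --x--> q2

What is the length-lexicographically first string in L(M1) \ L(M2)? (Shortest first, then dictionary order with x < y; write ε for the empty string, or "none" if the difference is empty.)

xyyx

The string xyyx is accepted by M1 but not by M2.
No shorter string lies in the difference, and xyyx is the lexicographically first length-4 string in L(M1) \ L(M2).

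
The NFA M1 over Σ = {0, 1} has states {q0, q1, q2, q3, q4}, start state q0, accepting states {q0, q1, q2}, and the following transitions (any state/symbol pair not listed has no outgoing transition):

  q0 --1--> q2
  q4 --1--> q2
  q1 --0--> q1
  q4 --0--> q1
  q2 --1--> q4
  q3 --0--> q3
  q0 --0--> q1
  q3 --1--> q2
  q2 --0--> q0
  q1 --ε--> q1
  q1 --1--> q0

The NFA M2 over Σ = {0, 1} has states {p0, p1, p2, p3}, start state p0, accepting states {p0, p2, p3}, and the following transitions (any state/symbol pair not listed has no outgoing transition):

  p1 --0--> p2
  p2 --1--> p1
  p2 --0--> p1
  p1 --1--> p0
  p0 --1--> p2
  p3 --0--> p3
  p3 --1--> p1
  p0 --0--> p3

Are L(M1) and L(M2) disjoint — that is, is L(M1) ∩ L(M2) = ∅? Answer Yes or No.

No

The empty string ε is accepted by both M1 and M2.
Hence L(M1) ∩ L(M2) ≠ ∅.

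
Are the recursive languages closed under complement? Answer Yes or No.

Run the decider for L and flip its answer; since the decider halts on every input, this decides the complement.
So the recursive languages are closed under complement.

Yes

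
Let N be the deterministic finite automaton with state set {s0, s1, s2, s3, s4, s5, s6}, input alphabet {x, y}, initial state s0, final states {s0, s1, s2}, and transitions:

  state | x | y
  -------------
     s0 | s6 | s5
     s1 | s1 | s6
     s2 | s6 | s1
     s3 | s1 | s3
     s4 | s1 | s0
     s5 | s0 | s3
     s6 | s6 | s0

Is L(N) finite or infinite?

State s0 is reachable from the start and can reach an accepting state, and it lies on the cycle s0 → s5 → s0.
Traversing that cycle any number of times yields accepted strings of unbounded length, so the language is infinite.

infinite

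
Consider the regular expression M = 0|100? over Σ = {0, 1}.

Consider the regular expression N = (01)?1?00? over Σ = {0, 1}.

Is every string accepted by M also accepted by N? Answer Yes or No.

Yes

Converting the expression M to a DFA (subset construction, then merging equivalent states) gives the minimal DFA with states {m0, m1, m2, m3, m4}, start state m0, accepting states {m1, m4} and transitions m0: 0→m1, 1→m2; m1: 0→m3, 1→m3; m2: 0→m4, 1→m3; m3: 0→m3, 1→m3; m4: 0→m1, 1→m3.
Converting the expression N to a DFA (subset construction, then merging equivalent states) gives the minimal DFA with states {n0, n1, n2, n3, n4, n5, n6}, start state n0, accepting states {n1, n3, n5} and transitions n0: 0→n1, 1→n2; n1: 0→n3, 1→n4; n2: 0→n5, 1→n6; n3: 0→n6, 1→n6; n4: 0→n5, 1→n2; n5: 0→n3, 1→n6; n6: 0→n6, 1→n6.
Exploring the product automaton M × N from the start pair (m0, n0), following both machines on each input symbol, reaches 10 state pairs: (m0, n0), (m1, n1), (m2, n2), (m3, n3), (m3, n4), (m4, n5), (m3, n6), (m3, n5), (m3, n2), (m1, n3).
M accepts in {m1, m4} and N accepts in {n1, n3, n5}. The reachable pairs whose M-component is accepting are (m1, n1), (m4, n5), (m1, n3); in each of them the N-component is accepting too, so the product for L(M) \ L(N) (M-component accepting, N-component rejecting) has no reachable accepting pair and the difference is empty.
Hence every string in L(M) is also in L(N).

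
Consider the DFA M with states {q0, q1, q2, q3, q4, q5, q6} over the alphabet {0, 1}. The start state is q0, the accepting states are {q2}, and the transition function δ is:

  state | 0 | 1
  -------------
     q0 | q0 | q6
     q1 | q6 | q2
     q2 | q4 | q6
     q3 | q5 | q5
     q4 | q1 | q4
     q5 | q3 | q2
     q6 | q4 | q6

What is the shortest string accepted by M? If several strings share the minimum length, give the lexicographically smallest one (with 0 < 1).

A breadth-first search from q0 reaches an accepting state first via the path q0 → q6 → q4 → q1 → q2 on input 1001.
No string of length < 4 is accepted (BFS exhausts all shorter strings without reaching an accepting state), and 1001 is the lexicographically least accepting string of length 4.

1001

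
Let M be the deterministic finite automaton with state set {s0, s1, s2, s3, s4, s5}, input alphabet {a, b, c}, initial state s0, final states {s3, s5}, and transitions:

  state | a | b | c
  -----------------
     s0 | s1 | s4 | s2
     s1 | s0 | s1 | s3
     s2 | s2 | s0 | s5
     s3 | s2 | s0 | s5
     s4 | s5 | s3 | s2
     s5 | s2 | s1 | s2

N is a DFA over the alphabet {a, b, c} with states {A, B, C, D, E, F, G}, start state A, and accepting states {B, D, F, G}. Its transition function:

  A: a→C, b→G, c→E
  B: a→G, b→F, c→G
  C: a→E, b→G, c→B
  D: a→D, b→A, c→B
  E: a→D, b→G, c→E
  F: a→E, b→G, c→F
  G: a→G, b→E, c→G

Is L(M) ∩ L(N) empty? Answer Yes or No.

No

The string ac is accepted by both M and N.
Hence L(M) ∩ L(N) ≠ ∅.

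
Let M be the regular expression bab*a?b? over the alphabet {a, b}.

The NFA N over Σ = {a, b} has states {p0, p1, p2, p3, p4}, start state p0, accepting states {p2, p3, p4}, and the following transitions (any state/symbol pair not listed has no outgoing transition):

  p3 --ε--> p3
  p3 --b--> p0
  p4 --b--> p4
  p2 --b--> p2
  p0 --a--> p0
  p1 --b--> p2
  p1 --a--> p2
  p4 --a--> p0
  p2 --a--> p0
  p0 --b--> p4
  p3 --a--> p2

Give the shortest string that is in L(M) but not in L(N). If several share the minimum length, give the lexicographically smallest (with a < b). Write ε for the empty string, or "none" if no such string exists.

The string ba is accepted by M but not by N.
No shorter string lies in the difference, and ba is the lexicographically first length-2 string in L(M) \ L(N).

ba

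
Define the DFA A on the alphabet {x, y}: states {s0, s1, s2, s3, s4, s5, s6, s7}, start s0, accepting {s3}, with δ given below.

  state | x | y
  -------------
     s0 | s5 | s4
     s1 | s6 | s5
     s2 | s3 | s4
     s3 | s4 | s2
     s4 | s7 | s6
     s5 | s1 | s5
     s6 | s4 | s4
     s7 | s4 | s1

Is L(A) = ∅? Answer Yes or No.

The states reachable from the start state are {s0, s1, s4, s5, s6, s7}.
None of the accepting states {s3} is reachable, so no string is accepted and L(A) = ∅.

Yes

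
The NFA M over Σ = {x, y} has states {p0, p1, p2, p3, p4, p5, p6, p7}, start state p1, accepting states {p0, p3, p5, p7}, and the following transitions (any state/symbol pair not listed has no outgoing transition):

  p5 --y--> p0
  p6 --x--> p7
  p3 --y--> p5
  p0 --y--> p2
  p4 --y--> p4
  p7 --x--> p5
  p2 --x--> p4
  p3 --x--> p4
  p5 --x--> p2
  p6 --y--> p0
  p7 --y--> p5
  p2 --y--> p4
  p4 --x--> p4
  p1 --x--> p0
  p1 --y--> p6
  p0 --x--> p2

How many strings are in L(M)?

7

The useful subgraph on states {p0, p1, p5, p6, p7} is acyclic, so L(M) is finite; the longest accepting path visits 5 useful states, giving maximum string length 4.
Counting accepting paths from p1 by length: 1 of length 1, 2 of length 2, 2 of length 3, 2 of length 4. Total 7.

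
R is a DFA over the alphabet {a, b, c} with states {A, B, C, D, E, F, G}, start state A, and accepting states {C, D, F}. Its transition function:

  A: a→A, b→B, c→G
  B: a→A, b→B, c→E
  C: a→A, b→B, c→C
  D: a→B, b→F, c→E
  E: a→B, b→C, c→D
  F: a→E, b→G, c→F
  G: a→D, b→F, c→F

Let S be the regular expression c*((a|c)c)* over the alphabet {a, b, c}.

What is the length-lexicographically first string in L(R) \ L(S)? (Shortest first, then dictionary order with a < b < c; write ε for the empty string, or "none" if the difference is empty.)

The string ca is accepted by R but not by S.
No shorter string lies in the difference, and ca is the lexicographically first length-2 string in L(R) \ L(S).

ca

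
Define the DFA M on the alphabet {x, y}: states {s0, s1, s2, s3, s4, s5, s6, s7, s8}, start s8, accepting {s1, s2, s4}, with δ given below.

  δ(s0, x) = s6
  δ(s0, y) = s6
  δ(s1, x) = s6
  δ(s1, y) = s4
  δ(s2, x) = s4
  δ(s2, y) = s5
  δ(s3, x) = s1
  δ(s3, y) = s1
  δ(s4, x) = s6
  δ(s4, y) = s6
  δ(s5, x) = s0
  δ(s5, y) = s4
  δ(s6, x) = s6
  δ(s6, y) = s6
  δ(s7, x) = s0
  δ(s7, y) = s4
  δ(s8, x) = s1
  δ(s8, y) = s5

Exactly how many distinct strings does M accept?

3

The useful subgraph on states {s1, s4, s5, s8} is acyclic, so L(M) is finite; the longest accepting path visits 3 useful states, giving maximum string length 2.
Counting accepting paths from s8 by length: 1 of length 1, 2 of length 2. Total 3.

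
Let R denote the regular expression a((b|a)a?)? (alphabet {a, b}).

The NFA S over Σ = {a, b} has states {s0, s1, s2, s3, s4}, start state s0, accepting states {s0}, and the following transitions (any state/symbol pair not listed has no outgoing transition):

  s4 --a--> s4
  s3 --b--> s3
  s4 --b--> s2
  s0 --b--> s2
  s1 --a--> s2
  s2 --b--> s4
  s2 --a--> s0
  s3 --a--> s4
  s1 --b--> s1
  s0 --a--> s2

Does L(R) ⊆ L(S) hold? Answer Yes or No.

No

The string a is in L(R) but not in L(S).
So L(R) ⊄ L(S).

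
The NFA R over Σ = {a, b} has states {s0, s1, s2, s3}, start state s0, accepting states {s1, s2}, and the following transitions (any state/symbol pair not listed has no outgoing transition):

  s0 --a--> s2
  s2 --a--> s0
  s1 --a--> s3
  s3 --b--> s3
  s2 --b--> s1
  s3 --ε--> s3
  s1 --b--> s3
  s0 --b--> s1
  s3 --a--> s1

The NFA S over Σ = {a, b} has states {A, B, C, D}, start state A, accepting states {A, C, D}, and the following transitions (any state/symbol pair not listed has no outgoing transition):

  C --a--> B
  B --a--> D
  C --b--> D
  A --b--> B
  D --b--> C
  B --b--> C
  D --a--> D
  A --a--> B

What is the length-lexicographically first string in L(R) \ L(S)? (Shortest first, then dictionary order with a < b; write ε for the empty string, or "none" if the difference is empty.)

a

The string a is accepted by R but not by S.
No shorter string lies in the difference, and a is the lexicographically first length-1 string in L(R) \ L(S).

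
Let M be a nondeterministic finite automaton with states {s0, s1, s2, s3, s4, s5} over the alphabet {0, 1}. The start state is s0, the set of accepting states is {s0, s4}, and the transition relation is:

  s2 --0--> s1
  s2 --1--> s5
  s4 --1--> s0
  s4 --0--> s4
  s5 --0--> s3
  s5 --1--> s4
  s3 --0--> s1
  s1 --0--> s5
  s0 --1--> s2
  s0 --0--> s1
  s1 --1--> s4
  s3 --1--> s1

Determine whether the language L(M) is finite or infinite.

State s0 is reachable from the start and can reach an accepting state, and it lies on the cycle s0 → s1 → s4 → s0.
Traversing that cycle any number of times yields accepted strings of unbounded length, so the language is infinite.

infinite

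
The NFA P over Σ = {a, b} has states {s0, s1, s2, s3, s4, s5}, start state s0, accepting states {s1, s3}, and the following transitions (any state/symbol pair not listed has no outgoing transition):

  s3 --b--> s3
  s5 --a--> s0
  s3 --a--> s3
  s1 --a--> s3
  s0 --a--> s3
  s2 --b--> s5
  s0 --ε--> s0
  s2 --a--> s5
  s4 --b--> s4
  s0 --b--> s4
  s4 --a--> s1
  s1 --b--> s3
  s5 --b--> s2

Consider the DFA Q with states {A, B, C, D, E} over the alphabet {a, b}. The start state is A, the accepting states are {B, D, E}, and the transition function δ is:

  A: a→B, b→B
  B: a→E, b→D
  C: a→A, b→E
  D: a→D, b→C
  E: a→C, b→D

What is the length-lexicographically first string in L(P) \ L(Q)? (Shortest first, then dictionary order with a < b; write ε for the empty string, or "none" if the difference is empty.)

The string aaa is accepted by P but not by Q.
No shorter string lies in the difference, and aaa is the lexicographically first length-3 string in L(P) \ L(Q).

aaa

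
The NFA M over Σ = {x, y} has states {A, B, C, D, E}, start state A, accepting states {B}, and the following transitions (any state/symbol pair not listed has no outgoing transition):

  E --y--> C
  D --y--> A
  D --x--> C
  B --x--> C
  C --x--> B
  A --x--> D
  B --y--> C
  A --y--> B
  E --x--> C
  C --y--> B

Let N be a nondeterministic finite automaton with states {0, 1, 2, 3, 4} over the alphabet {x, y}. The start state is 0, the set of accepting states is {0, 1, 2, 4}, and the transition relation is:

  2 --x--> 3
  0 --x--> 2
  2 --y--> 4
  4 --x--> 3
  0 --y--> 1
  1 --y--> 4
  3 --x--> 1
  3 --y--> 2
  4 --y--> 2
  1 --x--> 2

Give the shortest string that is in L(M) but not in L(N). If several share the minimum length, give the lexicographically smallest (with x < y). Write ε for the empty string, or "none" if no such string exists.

The string yxx is accepted by M but not by N.
No shorter string lies in the difference, and yxx is the lexicographically first length-3 string in L(M) \ L(N).

yxx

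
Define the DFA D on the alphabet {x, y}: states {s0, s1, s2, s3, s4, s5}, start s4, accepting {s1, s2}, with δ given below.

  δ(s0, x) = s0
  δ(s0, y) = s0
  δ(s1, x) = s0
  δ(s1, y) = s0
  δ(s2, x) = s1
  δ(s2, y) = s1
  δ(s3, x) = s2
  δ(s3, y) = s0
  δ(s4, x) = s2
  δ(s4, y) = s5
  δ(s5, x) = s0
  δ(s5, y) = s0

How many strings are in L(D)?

3

The useful subgraph on states {s1, s2, s4} is acyclic, so L(D) is finite; the longest accepting path visits 3 useful states, giving maximum string length 2.
Counting accepting paths from s4 by length: 1 of length 1, 2 of length 2. Total 3.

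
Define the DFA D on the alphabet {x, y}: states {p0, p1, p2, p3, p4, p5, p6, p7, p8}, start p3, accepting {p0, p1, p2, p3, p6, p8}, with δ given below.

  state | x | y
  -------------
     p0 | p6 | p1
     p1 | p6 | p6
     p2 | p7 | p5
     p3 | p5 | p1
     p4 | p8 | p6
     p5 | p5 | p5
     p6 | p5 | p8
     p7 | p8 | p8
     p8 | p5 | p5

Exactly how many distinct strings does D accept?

6

The useful subgraph on states {p1, p3, p6, p8} is acyclic, so L(D) is finite; the longest accepting path visits 4 useful states, giving maximum string length 3.
Counting accepting paths from p3 by length: 1 of length 0, 1 of length 1, 2 of length 2, 2 of length 3. Total 6.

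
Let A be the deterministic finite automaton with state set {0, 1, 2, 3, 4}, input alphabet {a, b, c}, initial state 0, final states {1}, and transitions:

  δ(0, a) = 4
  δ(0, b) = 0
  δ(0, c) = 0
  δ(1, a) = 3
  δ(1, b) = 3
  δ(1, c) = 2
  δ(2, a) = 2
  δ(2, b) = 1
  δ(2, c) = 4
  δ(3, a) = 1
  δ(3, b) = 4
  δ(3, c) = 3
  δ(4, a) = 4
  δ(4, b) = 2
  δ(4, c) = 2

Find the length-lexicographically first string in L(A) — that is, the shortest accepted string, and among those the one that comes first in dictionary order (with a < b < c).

abb

A breadth-first search from 0 reaches an accepting state first via the path 0 → 4 → 2 → 1 on input abb.
No string of length < 3 is accepted (BFS exhausts all shorter strings without reaching an accepting state), and abb is the lexicographically least accepting string of length 3.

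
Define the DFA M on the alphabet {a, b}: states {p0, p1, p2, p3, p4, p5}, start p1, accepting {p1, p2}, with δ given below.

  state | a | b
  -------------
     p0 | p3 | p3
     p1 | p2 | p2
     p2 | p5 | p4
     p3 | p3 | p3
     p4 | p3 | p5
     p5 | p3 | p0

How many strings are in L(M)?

3

The useful subgraph on states {p1, p2} is acyclic, so L(M) is finite; the longest accepting path visits 2 useful states, giving maximum string length 1.
Counting accepting paths from p1 by length: 1 of length 0, 2 of length 1. Total 3.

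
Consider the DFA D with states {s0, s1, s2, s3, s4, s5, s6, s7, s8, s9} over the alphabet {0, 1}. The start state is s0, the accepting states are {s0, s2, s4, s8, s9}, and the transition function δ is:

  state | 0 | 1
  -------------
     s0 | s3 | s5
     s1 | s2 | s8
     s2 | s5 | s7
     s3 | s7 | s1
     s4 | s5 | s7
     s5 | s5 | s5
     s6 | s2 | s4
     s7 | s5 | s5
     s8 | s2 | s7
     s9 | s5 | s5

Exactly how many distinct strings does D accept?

The useful subgraph on states {s0, s1, s2, s3, s8} is acyclic, so L(D) is finite; the longest accepting path visits 5 useful states, giving maximum string length 4.
Counting accepting paths from s0 by length: 1 of length 0, 2 of length 3, 1 of length 4. Total 4.

4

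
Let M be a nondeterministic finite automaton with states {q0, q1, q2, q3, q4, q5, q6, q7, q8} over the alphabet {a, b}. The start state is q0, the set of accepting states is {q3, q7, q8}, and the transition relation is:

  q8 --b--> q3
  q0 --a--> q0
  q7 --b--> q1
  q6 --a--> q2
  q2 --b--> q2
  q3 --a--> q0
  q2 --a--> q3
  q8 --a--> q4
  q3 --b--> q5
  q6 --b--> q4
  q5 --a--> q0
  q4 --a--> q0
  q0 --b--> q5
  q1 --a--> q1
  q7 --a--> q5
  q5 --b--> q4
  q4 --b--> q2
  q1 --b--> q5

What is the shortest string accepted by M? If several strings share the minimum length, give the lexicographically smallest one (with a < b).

A breadth-first search from q0 reaches an accepting state first via the path q0 → q5 → q4 → q2 → q3 on input bbba.
No string of length < 4 is accepted (BFS exhausts all shorter strings without reaching an accepting state), and bbba is the lexicographically least accepting string of length 4.

bbba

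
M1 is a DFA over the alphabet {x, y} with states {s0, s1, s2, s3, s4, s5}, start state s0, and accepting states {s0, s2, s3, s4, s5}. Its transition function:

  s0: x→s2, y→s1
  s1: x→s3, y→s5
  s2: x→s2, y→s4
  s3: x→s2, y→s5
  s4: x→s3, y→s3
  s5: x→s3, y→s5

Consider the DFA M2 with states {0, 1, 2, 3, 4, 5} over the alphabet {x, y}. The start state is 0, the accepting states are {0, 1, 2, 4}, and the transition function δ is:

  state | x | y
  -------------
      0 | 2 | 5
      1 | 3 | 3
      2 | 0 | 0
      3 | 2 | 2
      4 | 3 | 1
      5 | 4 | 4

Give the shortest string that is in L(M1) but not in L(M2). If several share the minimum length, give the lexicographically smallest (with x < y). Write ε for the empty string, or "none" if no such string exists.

The string xxy is accepted by M1 but not by M2.
No shorter string lies in the difference, and xxy is the lexicographically first length-3 string in L(M1) \ L(M2).

xxy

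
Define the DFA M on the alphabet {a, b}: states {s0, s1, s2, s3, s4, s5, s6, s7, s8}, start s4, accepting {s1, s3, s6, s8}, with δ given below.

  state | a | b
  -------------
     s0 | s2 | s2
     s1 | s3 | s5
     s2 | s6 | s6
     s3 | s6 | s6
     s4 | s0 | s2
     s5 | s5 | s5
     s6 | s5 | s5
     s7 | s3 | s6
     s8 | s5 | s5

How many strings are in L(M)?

The useful subgraph on states {s0, s2, s4, s6} is acyclic, so L(M) is finite; the longest accepting path visits 4 useful states, giving maximum string length 3.
Counting accepting paths from s4 by length: 2 of length 2, 4 of length 3. Total 6.

6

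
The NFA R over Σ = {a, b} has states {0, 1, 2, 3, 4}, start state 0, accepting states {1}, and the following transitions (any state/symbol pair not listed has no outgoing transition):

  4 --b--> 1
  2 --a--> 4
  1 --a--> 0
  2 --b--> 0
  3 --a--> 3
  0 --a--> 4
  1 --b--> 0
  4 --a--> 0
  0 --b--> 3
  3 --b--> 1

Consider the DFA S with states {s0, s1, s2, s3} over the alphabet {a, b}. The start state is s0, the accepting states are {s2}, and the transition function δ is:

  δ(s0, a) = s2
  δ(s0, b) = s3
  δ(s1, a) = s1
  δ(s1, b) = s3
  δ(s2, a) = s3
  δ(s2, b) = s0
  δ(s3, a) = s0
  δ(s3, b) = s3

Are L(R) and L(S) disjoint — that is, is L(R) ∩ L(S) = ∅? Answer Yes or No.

Yes

Exploring the product automaton R × S from the start pair (0, s0), following both machines on each input symbol, reaches 11 state pairs: (0, s0), (4, s2), (3, s3), (0, s3), (1, s0), (3, s0), (1, s3), (4, s0), (0, s2), (3, s2), (4, s3).
R accepts in {1} and S accepts in {s2}; no reachable pair has both components accepting, so no string drives both machines to acceptance simultaneously and L(R) ∩ L(S) = ∅.
So no string is accepted by both, and the intersection is empty.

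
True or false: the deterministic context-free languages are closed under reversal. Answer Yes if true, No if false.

No

L = {c bⁿaⁿ : n≥0} ∪ {d b²ⁿaⁿ : n≥0} is a DCFL: the first symbol tells a deterministic PDA whether to pop one or two b's per a. Its reversal Lᴿ = {aⁿbⁿ c : n≥0} ∪ {aⁿb²ⁿ d : n≥0} is not. DCFLs are closed under right quotient by regular languages, and Lᴿ/{c, d} = {aⁿbⁿ : n≥0} ∪ {aⁿb²ⁿ : n≥0} — the standard context-free language accepted by no deterministic PDA (intuitively the machine would have to commit to a b-to-a ratio before the distinguishing marker arrives; formally, a DPDA for it would have a single run on aⁿb²ⁿ, accepting after the prefix aⁿbⁿ and accepting again after n more b's; an ordinary PDA that simulates it on a's and b's and, at any moment when it is accepting, may switch to reading only a fresh letter e while feeding each e to the simulation as a b, would accept aⁱbʲeᵏ (k≥1) exactly when both aⁱbʲ and aⁱbʲ⁺ᵏ are in the language, i.e. its language intersected with the regular set a*b*e⁺ would be exactly {aⁿbⁿeⁿ : n≥1} — impossible, since context-free languages are closed under intersection with regular sets and {aⁿbⁿeⁿ} is not context-free). So Lᴿ cannot be a DCFL.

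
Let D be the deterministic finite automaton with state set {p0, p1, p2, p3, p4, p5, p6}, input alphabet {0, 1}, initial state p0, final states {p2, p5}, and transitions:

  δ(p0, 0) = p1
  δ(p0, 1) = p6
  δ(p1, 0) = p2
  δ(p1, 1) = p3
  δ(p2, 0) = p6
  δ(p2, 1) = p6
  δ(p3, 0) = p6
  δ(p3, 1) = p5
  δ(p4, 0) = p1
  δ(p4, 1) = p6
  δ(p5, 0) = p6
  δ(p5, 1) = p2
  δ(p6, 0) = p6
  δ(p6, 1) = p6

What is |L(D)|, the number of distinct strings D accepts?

3

The useful subgraph on states {p0, p1, p2, p3, p5} is acyclic, so L(D) is finite; the longest accepting path visits 5 useful states, giving maximum string length 4.
Counting accepting paths from p0 by length: 1 of length 2, 1 of length 3, 1 of length 4. Total 3.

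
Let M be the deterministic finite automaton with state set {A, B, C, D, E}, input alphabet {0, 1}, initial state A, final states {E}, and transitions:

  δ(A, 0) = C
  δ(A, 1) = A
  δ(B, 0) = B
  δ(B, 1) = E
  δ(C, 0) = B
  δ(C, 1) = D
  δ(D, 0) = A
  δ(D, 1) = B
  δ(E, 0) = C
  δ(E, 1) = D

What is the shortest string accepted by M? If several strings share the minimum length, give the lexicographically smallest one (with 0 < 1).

001

A breadth-first search from A reaches an accepting state first via the path A → C → B → E on input 001.
No string of length < 3 is accepted (BFS exhausts all shorter strings without reaching an accepting state), and 001 is the lexicographically least accepting string of length 3.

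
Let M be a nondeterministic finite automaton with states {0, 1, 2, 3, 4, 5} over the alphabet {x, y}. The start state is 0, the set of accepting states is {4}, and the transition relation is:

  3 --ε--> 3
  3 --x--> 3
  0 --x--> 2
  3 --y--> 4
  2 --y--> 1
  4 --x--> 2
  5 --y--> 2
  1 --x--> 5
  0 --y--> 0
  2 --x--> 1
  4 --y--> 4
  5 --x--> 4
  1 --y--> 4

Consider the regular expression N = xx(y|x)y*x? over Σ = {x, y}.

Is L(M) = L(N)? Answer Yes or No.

No

The string xyy is accepted by M but rejected by N.
So L(M) ≠ L(N).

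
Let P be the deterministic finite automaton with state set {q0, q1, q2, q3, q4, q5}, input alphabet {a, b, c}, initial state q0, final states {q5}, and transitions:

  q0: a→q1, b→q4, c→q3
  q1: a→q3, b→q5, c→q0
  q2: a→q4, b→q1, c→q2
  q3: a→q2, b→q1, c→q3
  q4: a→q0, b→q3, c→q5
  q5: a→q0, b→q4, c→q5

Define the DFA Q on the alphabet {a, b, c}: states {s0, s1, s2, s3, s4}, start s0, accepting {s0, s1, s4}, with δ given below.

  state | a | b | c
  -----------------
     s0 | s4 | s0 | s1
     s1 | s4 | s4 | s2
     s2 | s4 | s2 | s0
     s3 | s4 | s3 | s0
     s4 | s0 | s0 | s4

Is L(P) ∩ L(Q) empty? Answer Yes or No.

No

The string ab is accepted by both P and Q.
Hence L(P) ∩ L(Q) ≠ ∅.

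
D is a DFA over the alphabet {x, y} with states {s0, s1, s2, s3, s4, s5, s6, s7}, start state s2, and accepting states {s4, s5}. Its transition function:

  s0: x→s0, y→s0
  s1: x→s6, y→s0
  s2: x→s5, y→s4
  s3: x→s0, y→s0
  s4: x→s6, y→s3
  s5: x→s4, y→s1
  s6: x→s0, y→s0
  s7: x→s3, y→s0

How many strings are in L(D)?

The useful subgraph on states {s2, s4, s5} is acyclic, so L(D) is finite; the longest accepting path visits 3 useful states, giving maximum string length 2.
Counting accepting paths from s2 by length: 2 of length 1, 1 of length 2. Total 3.

3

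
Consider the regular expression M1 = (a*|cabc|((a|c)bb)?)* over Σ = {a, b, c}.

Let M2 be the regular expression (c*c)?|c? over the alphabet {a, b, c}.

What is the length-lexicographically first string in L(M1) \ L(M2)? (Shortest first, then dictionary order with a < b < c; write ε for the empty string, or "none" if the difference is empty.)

The string a is accepted by M1 but not by M2.
No shorter string lies in the difference, and a is the lexicographically first length-1 string in L(M1) \ L(M2).

a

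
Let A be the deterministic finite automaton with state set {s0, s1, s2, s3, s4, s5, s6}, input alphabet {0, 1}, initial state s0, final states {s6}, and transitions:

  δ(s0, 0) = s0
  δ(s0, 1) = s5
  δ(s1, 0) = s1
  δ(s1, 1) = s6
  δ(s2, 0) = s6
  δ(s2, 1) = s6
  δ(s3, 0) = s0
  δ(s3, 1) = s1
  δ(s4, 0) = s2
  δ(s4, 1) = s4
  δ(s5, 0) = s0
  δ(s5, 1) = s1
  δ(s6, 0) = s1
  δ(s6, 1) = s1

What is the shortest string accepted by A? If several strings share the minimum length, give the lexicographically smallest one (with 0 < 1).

111

A breadth-first search from s0 reaches an accepting state first via the path s0 → s5 → s1 → s6 on input 111.
No string of length < 3 is accepted (BFS exhausts all shorter strings without reaching an accepting state), and 111 is the lexicographically least accepting string of length 3.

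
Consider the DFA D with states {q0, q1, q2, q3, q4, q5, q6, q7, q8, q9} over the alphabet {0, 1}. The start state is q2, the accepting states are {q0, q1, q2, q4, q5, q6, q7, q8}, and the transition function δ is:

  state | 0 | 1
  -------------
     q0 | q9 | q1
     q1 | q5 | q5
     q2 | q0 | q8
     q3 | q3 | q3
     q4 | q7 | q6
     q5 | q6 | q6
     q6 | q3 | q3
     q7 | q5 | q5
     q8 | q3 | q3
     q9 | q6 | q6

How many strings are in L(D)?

12

The useful subgraph on states {q0, q1, q2, q5, q6, q8, q9} is acyclic, so L(D) is finite; the longest accepting path visits 5 useful states, giving maximum string length 4.
Counting accepting paths from q2 by length: 1 of length 0, 2 of length 1, 1 of length 2, 4 of length 3, 4 of length 4. Total 12.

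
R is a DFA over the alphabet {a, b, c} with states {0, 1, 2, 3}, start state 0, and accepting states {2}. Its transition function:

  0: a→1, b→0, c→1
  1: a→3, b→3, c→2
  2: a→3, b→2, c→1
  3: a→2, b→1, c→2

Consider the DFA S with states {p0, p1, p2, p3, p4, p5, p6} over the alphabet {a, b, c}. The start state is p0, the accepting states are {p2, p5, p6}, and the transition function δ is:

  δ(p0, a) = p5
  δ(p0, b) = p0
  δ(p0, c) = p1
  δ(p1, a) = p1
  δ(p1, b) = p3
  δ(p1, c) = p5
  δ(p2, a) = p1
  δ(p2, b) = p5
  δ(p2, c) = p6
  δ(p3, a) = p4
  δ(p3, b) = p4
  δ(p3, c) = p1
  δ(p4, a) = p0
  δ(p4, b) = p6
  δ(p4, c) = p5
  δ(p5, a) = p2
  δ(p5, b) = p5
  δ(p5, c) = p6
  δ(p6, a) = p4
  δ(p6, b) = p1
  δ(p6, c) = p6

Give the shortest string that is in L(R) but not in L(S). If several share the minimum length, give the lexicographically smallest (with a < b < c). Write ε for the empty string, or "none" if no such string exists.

The string aaa is accepted by R but not by S.
No shorter string lies in the difference, and aaa is the lexicographically first length-3 string in L(R) \ L(S).

aaa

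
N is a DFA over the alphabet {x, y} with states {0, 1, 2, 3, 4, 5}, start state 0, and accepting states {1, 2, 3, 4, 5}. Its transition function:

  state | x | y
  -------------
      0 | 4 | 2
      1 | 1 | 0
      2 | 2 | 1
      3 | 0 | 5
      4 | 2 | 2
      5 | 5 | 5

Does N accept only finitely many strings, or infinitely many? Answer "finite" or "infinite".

State 0 is reachable from the start and can reach an accepting state, and it lies on the cycle 0 → 2 → 1 → 0.
Traversing that cycle any number of times yields accepted strings of unbounded length, so the language is infinite.

infinite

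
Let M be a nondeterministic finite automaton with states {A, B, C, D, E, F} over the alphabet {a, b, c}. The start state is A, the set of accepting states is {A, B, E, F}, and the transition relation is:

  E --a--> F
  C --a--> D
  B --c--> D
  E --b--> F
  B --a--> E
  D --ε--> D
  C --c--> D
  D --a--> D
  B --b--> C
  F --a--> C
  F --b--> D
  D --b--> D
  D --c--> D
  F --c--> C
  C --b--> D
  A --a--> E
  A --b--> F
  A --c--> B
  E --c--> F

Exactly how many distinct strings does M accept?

The useful subgraph on states {A, B, E, F} is acyclic, so L(M) is finite; the longest accepting path visits 4 useful states, giving maximum string length 3.
Counting accepting paths from A by length: 1 of length 0, 3 of length 1, 4 of length 2, 3 of length 3. Total 11.

11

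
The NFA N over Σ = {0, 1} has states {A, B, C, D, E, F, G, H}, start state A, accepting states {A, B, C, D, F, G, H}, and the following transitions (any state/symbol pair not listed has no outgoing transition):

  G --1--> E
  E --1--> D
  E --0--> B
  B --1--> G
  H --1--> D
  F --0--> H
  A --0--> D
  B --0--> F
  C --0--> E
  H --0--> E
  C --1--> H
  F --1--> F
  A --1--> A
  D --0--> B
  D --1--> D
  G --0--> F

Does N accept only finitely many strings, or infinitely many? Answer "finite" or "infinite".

infinite

State A is reachable from the start and can reach an accepting state, and it lies on the cycle A → A.
Traversing that cycle any number of times yields accepted strings of unbounded length, so the language is infinite.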